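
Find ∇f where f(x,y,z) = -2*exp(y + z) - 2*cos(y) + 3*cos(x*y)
(-3*y*sin(x*y), -3*x*sin(x*y) - 2*exp(y + z) + 2*sin(y), -2*exp(y + z))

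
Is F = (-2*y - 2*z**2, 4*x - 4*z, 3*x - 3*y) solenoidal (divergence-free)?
Yes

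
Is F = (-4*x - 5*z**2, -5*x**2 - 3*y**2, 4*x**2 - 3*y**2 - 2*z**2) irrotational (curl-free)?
No, ∇×F = (-6*y, -8*x - 10*z, -10*x)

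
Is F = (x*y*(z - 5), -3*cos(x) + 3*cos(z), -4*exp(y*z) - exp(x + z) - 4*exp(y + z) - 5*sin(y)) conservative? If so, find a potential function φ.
No, ∇×F = (-4*z*exp(y*z) - 4*exp(y + z) + 3*sin(z) - 5*cos(y), x*y + exp(x + z), -x*(z - 5) + 3*sin(x)) ≠ 0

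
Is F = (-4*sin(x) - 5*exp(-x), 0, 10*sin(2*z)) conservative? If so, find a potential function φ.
Yes, F is conservative. φ = 4*cos(x) - 5*cos(2*z) + 5*exp(-x)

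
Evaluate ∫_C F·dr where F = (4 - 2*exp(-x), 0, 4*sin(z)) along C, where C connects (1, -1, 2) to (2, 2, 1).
-4*cos(1) + 4*cos(2) - 2*exp(-1) + 2*exp(-2) + 4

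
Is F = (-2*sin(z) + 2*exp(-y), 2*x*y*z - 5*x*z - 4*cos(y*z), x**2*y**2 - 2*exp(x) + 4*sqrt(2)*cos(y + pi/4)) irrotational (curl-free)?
No, ∇×F = (2*x**2*y - 2*x*y + 5*x - 4*y*sin(y*z) - 4*sqrt(2)*sin(y + pi/4), -2*x*y**2 + 2*exp(x) - 2*cos(z), 2*y*z - 5*z + 2*exp(-y))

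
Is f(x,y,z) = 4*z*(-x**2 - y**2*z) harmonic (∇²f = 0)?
No, ∇²f = -8*y**2 - 8*z**2 - 8*z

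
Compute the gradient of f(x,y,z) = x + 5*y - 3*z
(1, 5, -3)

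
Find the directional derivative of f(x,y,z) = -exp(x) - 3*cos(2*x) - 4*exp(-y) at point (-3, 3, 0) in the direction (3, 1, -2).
sqrt(14)*(1 - 18*exp(3)*sin(6))*exp(-3)/14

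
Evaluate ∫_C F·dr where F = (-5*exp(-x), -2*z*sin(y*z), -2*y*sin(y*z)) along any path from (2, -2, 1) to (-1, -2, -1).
-(5 - 5*exp(3))*exp(-2)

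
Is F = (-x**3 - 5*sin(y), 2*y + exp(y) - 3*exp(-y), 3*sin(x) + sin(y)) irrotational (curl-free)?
No, ∇×F = (cos(y), -3*cos(x), 5*cos(y))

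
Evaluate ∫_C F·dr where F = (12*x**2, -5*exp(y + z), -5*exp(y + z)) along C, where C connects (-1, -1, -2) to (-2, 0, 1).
-28 - 5*E + 5*exp(-3)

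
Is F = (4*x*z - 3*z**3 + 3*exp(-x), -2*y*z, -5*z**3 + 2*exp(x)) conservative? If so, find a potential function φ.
No, ∇×F = (2*y, 4*x - 9*z**2 - 2*exp(x), 0) ≠ 0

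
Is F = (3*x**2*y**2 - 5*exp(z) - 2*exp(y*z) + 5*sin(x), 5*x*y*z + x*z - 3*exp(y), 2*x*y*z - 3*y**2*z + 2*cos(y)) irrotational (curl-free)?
No, ∇×F = (-5*x*y + 2*x*z - x - 6*y*z - 2*sin(y), -2*y*z - 2*y*exp(y*z) - 5*exp(z), -6*x**2*y + 5*y*z + 2*z*exp(y*z) + z)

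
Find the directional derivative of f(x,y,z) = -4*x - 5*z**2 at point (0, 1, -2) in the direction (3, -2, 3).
24*sqrt(22)/11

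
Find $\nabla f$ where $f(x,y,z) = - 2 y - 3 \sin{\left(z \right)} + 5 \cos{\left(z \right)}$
(0, -2, -5*sin(z) - 3*cos(z))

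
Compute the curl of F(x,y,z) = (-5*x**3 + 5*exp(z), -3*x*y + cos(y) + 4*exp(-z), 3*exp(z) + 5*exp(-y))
(4*exp(-z) - 5*exp(-y), 5*exp(z), -3*y)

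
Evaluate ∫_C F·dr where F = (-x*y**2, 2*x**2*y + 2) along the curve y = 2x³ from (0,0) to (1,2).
13/2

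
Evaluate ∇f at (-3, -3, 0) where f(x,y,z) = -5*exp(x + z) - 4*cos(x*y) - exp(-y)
(-12*sin(9) - 5*exp(-3), -12*sin(9) + exp(3), -5*exp(-3))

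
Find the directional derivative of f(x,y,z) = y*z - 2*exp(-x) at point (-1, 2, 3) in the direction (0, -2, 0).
-3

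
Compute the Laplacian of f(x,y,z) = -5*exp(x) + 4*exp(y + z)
-5*exp(x) + 8*exp(y + z)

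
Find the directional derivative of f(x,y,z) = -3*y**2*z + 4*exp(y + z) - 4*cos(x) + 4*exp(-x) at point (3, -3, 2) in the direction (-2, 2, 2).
sqrt(3)*(-4*exp(3)*sin(3) + 4 + (8 + 9*E)*exp(2))*exp(-3)/3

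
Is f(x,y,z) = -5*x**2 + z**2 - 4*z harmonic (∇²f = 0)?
No, ∇²f = -8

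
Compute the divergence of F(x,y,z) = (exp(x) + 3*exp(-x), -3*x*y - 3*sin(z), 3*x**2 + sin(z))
-3*x + exp(x) + cos(z) - 3*exp(-x)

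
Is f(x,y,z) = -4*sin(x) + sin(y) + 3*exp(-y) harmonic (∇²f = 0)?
No, ∇²f = 4*sin(x) - sin(y) + 3*exp(-y)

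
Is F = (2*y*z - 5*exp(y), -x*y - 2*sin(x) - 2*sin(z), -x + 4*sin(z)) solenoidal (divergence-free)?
No, ∇·F = -x + 4*cos(z)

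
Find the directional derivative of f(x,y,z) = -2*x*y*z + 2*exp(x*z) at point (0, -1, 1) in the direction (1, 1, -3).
4*sqrt(11)/11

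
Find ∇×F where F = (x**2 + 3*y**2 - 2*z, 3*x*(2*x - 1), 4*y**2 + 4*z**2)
(8*y, -2, 12*x - 6*y - 3)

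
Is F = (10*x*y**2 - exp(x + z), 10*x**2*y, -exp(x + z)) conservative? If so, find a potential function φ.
Yes, F is conservative. φ = 5*x**2*y**2 - exp(x + z)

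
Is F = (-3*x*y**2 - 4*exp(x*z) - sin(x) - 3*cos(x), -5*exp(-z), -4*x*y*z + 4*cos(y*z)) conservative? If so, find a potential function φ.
No, ∇×F = ((-4*z*(x + sin(y*z))*exp(z) - 5)*exp(-z), -4*x*exp(x*z) + 4*y*z, 6*x*y) ≠ 0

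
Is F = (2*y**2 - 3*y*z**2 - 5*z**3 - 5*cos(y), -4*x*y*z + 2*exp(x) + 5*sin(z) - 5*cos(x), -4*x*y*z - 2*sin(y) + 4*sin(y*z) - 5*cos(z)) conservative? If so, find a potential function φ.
No, ∇×F = (4*x*y - 4*x*z + 4*z*cos(y*z) - 2*cos(y) - 5*cos(z), z*(-2*y - 15*z), -4*y*z - 4*y + 3*z**2 + 2*exp(x) + 5*sin(x) - 5*sin(y)) ≠ 0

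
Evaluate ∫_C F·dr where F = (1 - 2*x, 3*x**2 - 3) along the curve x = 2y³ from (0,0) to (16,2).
-186/7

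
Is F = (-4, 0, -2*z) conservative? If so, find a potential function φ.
Yes, F is conservative. φ = -4*x - z**2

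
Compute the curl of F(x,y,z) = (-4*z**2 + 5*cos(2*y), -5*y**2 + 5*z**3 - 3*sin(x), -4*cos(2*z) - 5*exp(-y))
(-15*z**2 + 5*exp(-y), -8*z, 10*sin(2*y) - 3*cos(x))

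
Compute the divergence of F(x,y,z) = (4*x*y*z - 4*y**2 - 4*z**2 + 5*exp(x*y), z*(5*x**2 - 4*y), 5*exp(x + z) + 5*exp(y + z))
4*y*z + 5*y*exp(x*y) - 4*z + 5*exp(x + z) + 5*exp(y + z)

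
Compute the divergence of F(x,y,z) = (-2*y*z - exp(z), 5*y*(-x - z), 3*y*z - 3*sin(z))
-5*x + 3*y - 5*z - 3*cos(z)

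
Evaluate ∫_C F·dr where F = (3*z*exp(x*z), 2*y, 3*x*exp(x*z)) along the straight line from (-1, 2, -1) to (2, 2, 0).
3 - 3*E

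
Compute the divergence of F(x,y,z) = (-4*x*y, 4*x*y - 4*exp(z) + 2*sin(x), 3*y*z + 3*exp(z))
4*x - y + 3*exp(z)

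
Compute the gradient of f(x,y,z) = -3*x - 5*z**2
(-3, 0, -10*z)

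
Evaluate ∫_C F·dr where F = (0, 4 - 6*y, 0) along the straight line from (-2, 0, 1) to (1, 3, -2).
-15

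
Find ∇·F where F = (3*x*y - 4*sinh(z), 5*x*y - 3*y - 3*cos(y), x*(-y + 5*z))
10*x + 3*y + 3*sin(y) - 3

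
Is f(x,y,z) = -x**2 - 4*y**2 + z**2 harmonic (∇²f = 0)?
No, ∇²f = -8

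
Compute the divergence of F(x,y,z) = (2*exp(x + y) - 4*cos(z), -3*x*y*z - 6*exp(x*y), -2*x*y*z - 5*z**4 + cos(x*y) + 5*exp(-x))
-2*x*y - 3*x*z - 6*x*exp(x*y) - 20*z**3 + 2*exp(x + y)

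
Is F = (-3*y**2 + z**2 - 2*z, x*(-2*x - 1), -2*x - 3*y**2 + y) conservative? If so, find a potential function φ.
No, ∇×F = (1 - 6*y, 2*z, -4*x + 6*y - 1) ≠ 0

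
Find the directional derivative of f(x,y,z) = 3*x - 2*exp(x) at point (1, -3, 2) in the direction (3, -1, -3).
3*sqrt(19)*(3 - 2*E)/19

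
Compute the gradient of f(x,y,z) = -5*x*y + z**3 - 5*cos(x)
(-5*y + 5*sin(x), -5*x, 3*z**2)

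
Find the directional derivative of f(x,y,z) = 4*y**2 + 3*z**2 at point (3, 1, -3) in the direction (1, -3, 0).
-12*sqrt(10)/5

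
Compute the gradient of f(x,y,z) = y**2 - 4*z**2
(0, 2*y, -8*z)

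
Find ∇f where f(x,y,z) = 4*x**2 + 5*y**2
(8*x, 10*y, 0)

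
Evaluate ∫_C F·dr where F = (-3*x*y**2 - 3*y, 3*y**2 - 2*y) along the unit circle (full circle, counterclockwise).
3*pi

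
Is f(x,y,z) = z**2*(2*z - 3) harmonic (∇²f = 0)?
No, ∇²f = 12*z - 6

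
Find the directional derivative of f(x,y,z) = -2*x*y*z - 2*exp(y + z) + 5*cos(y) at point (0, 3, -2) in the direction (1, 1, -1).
sqrt(3)*(12 - 5*sin(3))/3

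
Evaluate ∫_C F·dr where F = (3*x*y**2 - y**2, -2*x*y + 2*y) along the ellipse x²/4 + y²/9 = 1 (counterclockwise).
0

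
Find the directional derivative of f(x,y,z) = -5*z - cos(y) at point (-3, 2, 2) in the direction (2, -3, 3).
-3*sqrt(22)*(sin(2) + 5)/22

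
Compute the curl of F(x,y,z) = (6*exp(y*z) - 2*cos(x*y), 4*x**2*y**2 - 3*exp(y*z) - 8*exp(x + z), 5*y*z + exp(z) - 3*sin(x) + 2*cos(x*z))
(3*y*exp(y*z) + 5*z + 8*exp(x + z), 6*y*exp(y*z) + 2*z*sin(x*z) + 3*cos(x), 8*x*y**2 - 2*x*sin(x*y) - 6*z*exp(y*z) - 8*exp(x + z))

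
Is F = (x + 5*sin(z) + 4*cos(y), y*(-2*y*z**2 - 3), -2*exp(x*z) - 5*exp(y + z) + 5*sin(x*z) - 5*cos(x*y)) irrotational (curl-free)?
No, ∇×F = (5*x*sin(x*y) + 4*y**2*z - 5*exp(y + z), -5*y*sin(x*y) + 2*z*exp(x*z) - 5*z*cos(x*z) + 5*cos(z), 4*sin(y))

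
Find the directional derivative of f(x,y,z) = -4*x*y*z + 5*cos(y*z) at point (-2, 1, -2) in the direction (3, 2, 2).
2*sqrt(17)*(4 - 5*sin(2))/17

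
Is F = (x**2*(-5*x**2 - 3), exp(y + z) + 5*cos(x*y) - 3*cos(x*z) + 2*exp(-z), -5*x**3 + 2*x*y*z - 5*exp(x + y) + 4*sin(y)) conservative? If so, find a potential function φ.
No, ∇×F = (((2*x*z - 3*x*sin(x*z) - 5*exp(x + y) - exp(y + z) + 4*cos(y))*exp(z) + 2)*exp(-z), 15*x**2 - 2*y*z + 5*exp(x + y), -5*y*sin(x*y) + 3*z*sin(x*z)) ≠ 0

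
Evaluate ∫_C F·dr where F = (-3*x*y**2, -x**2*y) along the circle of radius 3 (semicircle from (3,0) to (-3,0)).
0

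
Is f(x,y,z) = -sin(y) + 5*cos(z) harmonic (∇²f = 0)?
No, ∇²f = sin(y) - 5*cos(z)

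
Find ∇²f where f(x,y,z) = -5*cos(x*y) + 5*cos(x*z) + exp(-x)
(5*(x**2*cos(x*y) - x**2*cos(x*z) + y**2*cos(x*y) - z**2*cos(x*z))*exp(x) + 1)*exp(-x)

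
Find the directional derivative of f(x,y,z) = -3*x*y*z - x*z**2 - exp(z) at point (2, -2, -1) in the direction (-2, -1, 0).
8*sqrt(5)/5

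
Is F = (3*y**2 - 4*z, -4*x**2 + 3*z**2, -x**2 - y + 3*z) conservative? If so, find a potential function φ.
No, ∇×F = (-6*z - 1, 2*x - 4, -8*x - 6*y) ≠ 0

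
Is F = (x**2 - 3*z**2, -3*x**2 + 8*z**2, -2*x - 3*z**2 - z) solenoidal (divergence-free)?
No, ∇·F = 2*x - 6*z - 1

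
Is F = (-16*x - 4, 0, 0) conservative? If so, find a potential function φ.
Yes, F is conservative. φ = 4*x*(-2*x - 1)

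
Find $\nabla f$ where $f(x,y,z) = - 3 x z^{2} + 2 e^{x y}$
(2*y*exp(x*y) - 3*z**2, 2*x*exp(x*y), -6*x*z)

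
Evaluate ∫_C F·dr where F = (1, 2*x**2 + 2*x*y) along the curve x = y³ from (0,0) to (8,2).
2008/35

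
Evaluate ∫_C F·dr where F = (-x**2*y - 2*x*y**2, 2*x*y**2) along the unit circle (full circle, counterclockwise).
3*pi/4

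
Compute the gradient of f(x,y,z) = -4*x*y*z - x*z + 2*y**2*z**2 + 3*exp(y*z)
(z*(-4*y - 1), z*(-4*x + 4*y*z + 3*exp(y*z)), -4*x*y - x + 4*y**2*z + 3*y*exp(y*z))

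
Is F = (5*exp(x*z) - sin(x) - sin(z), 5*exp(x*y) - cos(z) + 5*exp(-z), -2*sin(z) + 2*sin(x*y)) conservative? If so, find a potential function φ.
No, ∇×F = (2*x*cos(x*y) - sin(z) + 5*exp(-z), 5*x*exp(x*z) - 2*y*cos(x*y) - cos(z), 5*y*exp(x*y)) ≠ 0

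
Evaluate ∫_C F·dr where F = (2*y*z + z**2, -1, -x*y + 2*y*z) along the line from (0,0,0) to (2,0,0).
0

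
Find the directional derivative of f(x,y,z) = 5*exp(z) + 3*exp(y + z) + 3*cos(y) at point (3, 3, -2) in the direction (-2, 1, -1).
-sqrt(6)*(3*exp(2)*sin(3) + 5)*exp(-2)/6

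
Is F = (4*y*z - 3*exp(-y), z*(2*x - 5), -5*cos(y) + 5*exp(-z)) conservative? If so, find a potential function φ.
No, ∇×F = (-2*x + 5*sin(y) + 5, 4*y, -2*z - 3*exp(-y)) ≠ 0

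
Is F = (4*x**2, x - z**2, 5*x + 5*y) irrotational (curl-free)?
No, ∇×F = (2*z + 5, -5, 1)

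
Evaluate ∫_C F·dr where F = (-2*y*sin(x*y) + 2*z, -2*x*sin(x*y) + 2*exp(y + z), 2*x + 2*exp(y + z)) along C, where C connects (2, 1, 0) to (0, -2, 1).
-4*sinh(1) - 2*cos(2) + 2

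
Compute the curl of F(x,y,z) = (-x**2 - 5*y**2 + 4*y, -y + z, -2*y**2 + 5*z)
(-4*y - 1, 0, 10*y - 4)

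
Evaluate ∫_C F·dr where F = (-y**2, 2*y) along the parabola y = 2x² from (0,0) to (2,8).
192/5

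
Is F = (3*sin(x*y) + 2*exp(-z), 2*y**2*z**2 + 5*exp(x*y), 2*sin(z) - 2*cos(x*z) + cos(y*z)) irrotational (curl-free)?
No, ∇×F = (-z*(4*y**2 + sin(y*z)), -2*z*sin(x*z) - 2*exp(-z), -3*x*cos(x*y) + 5*y*exp(x*y))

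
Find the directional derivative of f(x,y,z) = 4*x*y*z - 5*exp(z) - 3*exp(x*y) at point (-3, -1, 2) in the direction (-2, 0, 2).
sqrt(2)*(-3*exp(3) - 5*exp(2) + 20)/2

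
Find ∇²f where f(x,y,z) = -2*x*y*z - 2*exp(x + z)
-4*exp(x + z)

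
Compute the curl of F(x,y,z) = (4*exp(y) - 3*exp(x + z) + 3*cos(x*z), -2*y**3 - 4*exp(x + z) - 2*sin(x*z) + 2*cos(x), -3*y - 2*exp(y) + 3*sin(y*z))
(2*x*cos(x*z) + 3*z*cos(y*z) - 2*exp(y) + 4*exp(x + z) - 3, -3*x*sin(x*z) - 3*exp(x + z), -2*z*cos(x*z) - 4*exp(y) - 4*exp(x + z) - 2*sin(x))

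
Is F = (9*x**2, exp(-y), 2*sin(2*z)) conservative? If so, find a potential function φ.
Yes, F is conservative. φ = 3*x**3 - cos(2*z) - exp(-y)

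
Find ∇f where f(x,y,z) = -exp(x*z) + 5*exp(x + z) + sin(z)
(-z*exp(x*z) + 5*exp(x + z), 0, -x*exp(x*z) + 5*exp(x + z) + cos(z))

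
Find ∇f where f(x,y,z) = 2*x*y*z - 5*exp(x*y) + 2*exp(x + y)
(2*y*z - 5*y*exp(x*y) + 2*exp(x + y), 2*x*z - 5*x*exp(x*y) + 2*exp(x + y), 2*x*y)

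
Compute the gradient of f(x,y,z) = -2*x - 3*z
(-2, 0, -3)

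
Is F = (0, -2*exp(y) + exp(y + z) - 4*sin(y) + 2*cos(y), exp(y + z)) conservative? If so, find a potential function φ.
Yes, F is conservative. φ = -2*exp(y) + exp(y + z) + 2*sin(y) + 4*cos(y)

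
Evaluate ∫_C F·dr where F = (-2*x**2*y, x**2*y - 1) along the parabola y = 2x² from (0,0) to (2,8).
776/15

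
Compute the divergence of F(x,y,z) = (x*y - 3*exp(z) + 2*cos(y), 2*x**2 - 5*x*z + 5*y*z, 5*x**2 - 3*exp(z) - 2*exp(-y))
y + 5*z - 3*exp(z)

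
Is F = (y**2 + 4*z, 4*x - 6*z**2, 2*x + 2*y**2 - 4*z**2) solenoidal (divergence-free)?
No, ∇·F = -8*z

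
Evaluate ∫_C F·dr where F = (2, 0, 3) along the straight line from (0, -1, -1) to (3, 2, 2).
15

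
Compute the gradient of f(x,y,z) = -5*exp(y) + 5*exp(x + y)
(5*exp(x + y), -5*exp(y) + 5*exp(x + y), 0)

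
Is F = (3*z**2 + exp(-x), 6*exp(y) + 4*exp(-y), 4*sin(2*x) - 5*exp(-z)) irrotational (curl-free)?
No, ∇×F = (0, 6*z - 8*cos(2*x), 0)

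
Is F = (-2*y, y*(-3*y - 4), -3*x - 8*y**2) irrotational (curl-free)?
No, ∇×F = (-16*y, 3, 2)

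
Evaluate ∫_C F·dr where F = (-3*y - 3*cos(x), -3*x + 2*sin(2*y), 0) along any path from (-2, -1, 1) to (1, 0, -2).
-3*sin(2) - 3*sin(1) + cos(2) + 5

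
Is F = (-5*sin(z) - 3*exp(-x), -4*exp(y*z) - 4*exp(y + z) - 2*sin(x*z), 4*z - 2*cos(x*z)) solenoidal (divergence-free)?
No, ∇·F = 2*x*sin(x*z) - 4*z*exp(y*z) - 4*exp(y + z) + 4 + 3*exp(-x)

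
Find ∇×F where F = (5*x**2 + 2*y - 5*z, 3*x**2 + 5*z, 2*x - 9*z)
(-5, -7, 6*x - 2)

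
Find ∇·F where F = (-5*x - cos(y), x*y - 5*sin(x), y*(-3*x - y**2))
x - 5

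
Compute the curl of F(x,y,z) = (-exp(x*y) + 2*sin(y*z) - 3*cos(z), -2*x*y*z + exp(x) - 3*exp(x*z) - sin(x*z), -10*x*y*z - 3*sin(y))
(2*x*y - 10*x*z + 3*x*exp(x*z) + x*cos(x*z) - 3*cos(y), 10*y*z + 2*y*cos(y*z) + 3*sin(z), x*exp(x*y) - 2*y*z - 3*z*exp(x*z) - z*cos(x*z) - 2*z*cos(y*z) + exp(x))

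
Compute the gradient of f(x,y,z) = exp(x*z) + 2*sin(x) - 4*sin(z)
(z*exp(x*z) + 2*cos(x), 0, x*exp(x*z) - 4*cos(z))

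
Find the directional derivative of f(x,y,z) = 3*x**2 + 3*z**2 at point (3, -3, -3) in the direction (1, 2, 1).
0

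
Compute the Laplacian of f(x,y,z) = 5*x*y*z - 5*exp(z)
-5*exp(z)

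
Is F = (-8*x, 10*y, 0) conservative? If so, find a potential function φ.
Yes, F is conservative. φ = -4*x**2 + 5*y**2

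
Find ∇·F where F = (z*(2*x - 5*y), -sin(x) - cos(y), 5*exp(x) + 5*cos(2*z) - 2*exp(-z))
2*z + sin(y) - 10*sin(2*z) + 2*exp(-z)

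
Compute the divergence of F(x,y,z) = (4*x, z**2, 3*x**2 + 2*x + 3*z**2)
6*z + 4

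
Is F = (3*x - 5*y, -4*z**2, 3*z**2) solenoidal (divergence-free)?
No, ∇·F = 6*z + 3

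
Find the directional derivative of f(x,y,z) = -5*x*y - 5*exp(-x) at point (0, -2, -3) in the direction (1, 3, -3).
15*sqrt(19)/19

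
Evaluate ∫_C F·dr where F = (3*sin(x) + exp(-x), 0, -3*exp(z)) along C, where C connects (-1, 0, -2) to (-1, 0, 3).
3*(1 - exp(5))*exp(-2)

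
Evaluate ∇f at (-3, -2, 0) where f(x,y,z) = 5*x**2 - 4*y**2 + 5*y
(-30, 21, 0)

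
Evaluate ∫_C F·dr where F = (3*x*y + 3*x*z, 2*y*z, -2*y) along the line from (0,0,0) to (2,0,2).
8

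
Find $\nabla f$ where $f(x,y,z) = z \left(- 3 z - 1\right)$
(0, 0, -6*z - 1)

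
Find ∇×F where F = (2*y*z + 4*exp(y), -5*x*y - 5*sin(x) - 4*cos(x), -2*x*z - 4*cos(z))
(0, 2*y + 2*z, -5*y - 2*z - 4*exp(y) + 4*sin(x) - 5*cos(x))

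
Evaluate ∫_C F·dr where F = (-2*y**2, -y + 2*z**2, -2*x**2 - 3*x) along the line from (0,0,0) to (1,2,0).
-14/3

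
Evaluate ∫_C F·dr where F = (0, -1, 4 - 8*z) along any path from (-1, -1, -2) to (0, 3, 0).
20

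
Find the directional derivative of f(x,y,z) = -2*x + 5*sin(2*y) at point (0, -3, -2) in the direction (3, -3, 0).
-sqrt(2)*(1 + 5*cos(6))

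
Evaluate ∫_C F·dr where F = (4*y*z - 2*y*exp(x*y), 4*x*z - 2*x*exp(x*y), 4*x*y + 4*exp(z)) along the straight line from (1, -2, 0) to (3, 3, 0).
2*(1 - exp(11))*exp(-2)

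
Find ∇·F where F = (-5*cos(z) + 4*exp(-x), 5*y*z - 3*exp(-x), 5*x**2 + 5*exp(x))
5*z - 4*exp(-x)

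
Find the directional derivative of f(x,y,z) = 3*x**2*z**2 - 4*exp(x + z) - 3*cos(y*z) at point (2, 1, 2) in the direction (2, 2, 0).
sqrt(2)*(-2*exp(4) + 3*sin(2) + 24)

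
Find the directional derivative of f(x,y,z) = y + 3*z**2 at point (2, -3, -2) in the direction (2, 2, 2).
-11*sqrt(3)/3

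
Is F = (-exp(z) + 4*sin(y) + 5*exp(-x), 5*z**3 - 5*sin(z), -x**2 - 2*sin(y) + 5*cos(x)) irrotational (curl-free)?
No, ∇×F = (-15*z**2 - 2*cos(y) + 5*cos(z), 2*x - exp(z) + 5*sin(x), -4*cos(y))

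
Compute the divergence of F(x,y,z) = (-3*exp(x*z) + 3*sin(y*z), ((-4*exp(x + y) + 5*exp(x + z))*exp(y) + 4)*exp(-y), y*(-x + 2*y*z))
2*y**2 - 3*z*exp(x*z) - 4*exp(x + y) - 4*exp(-y)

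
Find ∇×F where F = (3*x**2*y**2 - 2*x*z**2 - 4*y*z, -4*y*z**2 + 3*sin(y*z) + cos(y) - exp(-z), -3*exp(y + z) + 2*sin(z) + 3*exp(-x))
(8*y*z - 3*y*cos(y*z) - 3*exp(y + z) - exp(-z), -4*x*z - 4*y + 3*exp(-x), -6*x**2*y + 4*z)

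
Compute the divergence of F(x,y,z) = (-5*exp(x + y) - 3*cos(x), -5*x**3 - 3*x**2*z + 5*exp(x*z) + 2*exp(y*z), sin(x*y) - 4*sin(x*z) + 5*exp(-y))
-4*x*cos(x*z) + 2*z*exp(y*z) - 5*exp(x + y) + 3*sin(x)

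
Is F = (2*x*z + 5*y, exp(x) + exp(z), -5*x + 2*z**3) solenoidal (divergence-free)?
No, ∇·F = 2*z*(3*z + 1)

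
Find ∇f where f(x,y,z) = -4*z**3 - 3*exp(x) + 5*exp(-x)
(2*sinh(x) - 8*cosh(x), 0, -12*z**2)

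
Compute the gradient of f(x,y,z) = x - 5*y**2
(1, -10*y, 0)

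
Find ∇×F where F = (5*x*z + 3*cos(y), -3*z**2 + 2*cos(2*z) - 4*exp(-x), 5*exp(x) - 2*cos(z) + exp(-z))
(6*z + 4*sin(2*z), 5*x - 5*exp(x), 3*sin(y) + 4*exp(-x))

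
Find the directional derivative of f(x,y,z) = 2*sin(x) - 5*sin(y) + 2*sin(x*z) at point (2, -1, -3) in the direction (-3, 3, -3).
sqrt(3)*(-5*cos(1) - 2*cos(2) + 2*cos(6))/3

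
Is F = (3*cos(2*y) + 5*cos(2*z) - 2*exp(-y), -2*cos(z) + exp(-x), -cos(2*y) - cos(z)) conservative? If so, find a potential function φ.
No, ∇×F = (2*sin(2*y) - 2*sin(z), -10*sin(2*z), 6*sin(2*y) - 2*exp(-y) - exp(-x)) ≠ 0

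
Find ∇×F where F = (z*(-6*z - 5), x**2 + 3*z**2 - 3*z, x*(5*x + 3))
(3 - 6*z, -10*x - 12*z - 8, 2*x)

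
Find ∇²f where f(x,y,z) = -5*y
0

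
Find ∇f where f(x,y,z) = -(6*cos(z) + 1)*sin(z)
(0, 0, -cos(z) - 6*cos(2*z))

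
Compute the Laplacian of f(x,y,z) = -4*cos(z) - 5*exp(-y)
4*cos(z) - 5*exp(-y)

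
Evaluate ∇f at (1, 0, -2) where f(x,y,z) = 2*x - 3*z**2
(2, 0, 12)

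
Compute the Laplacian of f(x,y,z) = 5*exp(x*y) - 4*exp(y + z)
5*x**2*exp(x*y) + 5*y**2*exp(x*y) - 8*exp(y + z)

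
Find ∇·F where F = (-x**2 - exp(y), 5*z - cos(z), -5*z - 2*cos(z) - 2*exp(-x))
-2*x + 2*sin(z) - 5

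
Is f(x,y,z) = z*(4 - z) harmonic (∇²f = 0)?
No, ∇²f = -2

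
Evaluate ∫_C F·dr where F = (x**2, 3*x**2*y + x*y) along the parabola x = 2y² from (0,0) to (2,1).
31/6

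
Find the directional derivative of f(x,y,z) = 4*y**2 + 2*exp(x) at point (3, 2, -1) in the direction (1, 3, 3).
2*sqrt(19)*(exp(3) + 24)/19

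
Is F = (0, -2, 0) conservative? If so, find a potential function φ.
Yes, F is conservative. φ = -2*y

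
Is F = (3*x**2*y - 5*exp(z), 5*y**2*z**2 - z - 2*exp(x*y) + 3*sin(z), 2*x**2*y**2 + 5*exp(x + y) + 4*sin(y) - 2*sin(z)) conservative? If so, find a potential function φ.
No, ∇×F = (4*x**2*y - 10*y**2*z + 5*exp(x + y) + 4*cos(y) - 3*cos(z) + 1, -4*x*y**2 - 5*exp(z) - 5*exp(x + y), -3*x**2 - 2*y*exp(x*y)) ≠ 0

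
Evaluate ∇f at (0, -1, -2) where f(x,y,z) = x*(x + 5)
(5, 0, 0)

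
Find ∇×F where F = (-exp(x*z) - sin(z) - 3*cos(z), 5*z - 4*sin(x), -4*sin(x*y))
(-4*x*cos(x*y) - 5, -x*exp(x*z) + 4*y*cos(x*y) + 3*sin(z) - cos(z), -4*cos(x))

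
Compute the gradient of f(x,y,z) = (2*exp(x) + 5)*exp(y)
(2*exp(x + y), (2*exp(x) + 5)*exp(y), 0)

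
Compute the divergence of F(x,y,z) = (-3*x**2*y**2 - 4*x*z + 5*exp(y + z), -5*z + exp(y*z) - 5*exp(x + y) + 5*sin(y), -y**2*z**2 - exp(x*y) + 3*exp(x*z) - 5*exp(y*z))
-6*x*y**2 + 3*x*exp(x*z) - 2*y**2*z - 5*y*exp(y*z) + z*exp(y*z) - 4*z - 5*exp(x + y) + 5*cos(y)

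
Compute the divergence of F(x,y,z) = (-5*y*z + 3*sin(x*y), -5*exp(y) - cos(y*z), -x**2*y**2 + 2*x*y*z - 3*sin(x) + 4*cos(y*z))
2*x*y - 4*y*sin(y*z) + 3*y*cos(x*y) + z*sin(y*z) - 5*exp(y)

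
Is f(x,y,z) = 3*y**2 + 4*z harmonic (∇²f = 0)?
No, ∇²f = 6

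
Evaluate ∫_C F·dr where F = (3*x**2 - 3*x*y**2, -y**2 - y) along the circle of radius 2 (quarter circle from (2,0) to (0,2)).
-2/3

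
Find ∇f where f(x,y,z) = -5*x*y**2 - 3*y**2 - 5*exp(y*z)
(-5*y**2, -10*x*y - 6*y - 5*z*exp(y*z), -5*y*exp(y*z))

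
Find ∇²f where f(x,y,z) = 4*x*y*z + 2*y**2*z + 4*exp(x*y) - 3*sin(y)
4*x**2*exp(x*y) + 4*y**2*exp(x*y) + 4*z + 3*sin(y)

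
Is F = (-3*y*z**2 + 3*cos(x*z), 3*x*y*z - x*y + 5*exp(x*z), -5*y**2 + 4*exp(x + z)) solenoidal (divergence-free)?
No, ∇·F = 3*x*z - x - 3*z*sin(x*z) + 4*exp(x + z)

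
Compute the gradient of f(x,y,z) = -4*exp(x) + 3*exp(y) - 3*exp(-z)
(-4*exp(x), 3*exp(y), 3*exp(-z))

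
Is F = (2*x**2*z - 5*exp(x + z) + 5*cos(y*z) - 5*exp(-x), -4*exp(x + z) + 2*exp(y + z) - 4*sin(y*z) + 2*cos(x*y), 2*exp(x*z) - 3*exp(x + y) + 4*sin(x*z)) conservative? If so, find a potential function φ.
No, ∇×F = (4*y*cos(y*z) - 3*exp(x + y) + 4*exp(x + z) - 2*exp(y + z), 2*x**2 - 5*y*sin(y*z) - 2*z*exp(x*z) - 4*z*cos(x*z) + 3*exp(x + y) - 5*exp(x + z), -2*y*sin(x*y) + 5*z*sin(y*z) - 4*exp(x + z)) ≠ 0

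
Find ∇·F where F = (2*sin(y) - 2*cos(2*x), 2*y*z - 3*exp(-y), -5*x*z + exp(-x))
-5*x + 2*z + 4*sin(2*x) + 3*exp(-y)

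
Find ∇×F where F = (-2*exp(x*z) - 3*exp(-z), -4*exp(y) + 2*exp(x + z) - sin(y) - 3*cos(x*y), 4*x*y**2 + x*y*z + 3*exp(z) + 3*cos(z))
(8*x*y + x*z - 2*exp(x + z), -2*x*exp(x*z) - 4*y**2 - y*z + 3*exp(-z), 3*y*sin(x*y) + 2*exp(x + z))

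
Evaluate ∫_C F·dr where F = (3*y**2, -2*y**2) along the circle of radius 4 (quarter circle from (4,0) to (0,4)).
-512/3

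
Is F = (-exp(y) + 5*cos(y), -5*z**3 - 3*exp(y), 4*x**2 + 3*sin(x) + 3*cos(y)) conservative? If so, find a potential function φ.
No, ∇×F = (15*z**2 - 3*sin(y), -8*x - 3*cos(x), exp(y) + 5*sin(y)) ≠ 0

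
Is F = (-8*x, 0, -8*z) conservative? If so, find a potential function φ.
Yes, F is conservative. φ = -4*x**2 - 4*z**2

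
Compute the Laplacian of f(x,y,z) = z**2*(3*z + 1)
18*z + 2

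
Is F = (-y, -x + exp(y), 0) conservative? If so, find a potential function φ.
Yes, F is conservative. φ = -x*y + exp(y)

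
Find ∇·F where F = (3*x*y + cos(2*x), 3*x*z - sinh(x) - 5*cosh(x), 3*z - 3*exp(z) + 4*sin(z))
3*y - 3*exp(z) - 2*sin(2*x) + 4*cos(z) + 3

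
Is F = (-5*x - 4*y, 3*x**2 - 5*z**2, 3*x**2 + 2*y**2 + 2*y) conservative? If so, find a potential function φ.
No, ∇×F = (4*y + 10*z + 2, -6*x, 6*x + 4) ≠ 0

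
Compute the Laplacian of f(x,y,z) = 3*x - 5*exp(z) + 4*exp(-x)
-5*exp(z) + 4*exp(-x)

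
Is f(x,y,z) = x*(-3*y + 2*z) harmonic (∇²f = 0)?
Yes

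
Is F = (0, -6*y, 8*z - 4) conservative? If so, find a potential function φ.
Yes, F is conservative. φ = -3*y**2 + 4*z**2 - 4*z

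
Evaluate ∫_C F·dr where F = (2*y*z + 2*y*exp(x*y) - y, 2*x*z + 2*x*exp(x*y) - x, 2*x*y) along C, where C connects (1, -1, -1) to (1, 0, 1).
-1 - 2*exp(-1)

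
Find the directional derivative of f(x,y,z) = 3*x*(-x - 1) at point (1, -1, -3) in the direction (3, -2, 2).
-27*sqrt(17)/17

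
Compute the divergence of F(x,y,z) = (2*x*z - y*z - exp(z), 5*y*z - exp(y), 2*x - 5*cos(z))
7*z - exp(y) + 5*sin(z)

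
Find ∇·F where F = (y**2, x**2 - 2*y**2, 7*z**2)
-4*y + 14*z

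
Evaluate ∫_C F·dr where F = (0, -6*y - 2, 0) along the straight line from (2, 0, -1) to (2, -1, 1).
-1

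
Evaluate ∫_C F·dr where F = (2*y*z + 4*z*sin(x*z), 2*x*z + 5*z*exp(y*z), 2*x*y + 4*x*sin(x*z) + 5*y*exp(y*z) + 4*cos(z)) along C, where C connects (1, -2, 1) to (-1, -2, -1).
-8*sin(1) + 10*sinh(2)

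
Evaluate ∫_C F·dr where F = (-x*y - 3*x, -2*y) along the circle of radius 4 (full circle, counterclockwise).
0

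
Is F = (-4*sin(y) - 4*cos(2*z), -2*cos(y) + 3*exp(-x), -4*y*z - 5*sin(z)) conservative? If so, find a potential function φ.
No, ∇×F = (-4*z, 8*sin(2*z), 4*cos(y) - 3*exp(-x)) ≠ 0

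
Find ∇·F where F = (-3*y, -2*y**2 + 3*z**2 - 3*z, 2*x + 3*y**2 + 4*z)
4 - 4*y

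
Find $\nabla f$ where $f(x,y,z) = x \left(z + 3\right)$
(z + 3, 0, x)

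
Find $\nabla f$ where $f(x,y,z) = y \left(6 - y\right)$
(0, 6 - 2*y, 0)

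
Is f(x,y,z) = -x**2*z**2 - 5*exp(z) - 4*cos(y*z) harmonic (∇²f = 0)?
No, ∇²f = -2*x**2 + 4*y**2*cos(y*z) + 4*z**2*cos(y*z) - 2*z**2 - 5*exp(z)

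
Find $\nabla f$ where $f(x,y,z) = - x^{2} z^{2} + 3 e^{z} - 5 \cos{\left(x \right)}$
(-2*x*z**2 + 5*sin(x), 0, -2*x**2*z + 3*exp(z))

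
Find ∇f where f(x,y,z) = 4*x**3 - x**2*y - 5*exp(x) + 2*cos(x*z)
(12*x**2 - 2*x*y - 2*z*sin(x*z) - 5*exp(x), -x**2, -2*x*sin(x*z))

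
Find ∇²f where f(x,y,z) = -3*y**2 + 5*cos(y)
-5*cos(y) - 6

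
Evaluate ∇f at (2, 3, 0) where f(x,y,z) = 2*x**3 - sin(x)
(24 - cos(2), 0, 0)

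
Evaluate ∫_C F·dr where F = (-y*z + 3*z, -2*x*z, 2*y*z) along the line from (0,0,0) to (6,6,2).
-38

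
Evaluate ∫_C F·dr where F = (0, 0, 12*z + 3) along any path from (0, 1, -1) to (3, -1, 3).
60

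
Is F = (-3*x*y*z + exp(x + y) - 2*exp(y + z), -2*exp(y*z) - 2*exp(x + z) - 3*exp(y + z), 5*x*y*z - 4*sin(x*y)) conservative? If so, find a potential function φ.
No, ∇×F = (5*x*z - 4*x*cos(x*y) + 2*y*exp(y*z) + 2*exp(x + z) + 3*exp(y + z), -3*x*y - 5*y*z + 4*y*cos(x*y) - 2*exp(y + z), 3*x*z - exp(x + y) - 2*exp(x + z) + 2*exp(y + z)) ≠ 0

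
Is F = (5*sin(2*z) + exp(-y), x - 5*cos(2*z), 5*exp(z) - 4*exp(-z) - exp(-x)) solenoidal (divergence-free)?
No, ∇·F = sinh(z) + 9*cosh(z)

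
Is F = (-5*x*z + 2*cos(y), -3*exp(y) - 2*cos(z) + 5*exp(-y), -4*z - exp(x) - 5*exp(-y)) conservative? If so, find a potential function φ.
No, ∇×F = (-2*sin(z) + 5*exp(-y), -5*x + exp(x), 2*sin(y)) ≠ 0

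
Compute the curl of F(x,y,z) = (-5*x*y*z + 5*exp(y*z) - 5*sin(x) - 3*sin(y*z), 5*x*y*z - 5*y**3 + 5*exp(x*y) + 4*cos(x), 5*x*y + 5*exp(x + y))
(-5*x*y + 5*x + 5*exp(x + y), -5*x*y + 5*y*exp(y*z) - 3*y*cos(y*z) - 5*y - 5*exp(x + y), 5*x*z + 5*y*z + 5*y*exp(x*y) - 5*z*exp(y*z) + 3*z*cos(y*z) - 4*sin(x))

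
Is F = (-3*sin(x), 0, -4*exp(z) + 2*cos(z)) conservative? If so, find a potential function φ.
Yes, F is conservative. φ = -4*exp(z) + 2*sin(z) + 3*cos(x)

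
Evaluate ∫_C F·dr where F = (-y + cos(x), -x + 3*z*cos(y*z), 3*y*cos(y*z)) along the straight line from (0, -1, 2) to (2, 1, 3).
-2 + 3*sin(3) + 4*sin(2)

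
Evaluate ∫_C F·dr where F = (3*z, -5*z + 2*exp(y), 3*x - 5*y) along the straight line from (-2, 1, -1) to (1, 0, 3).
-2*E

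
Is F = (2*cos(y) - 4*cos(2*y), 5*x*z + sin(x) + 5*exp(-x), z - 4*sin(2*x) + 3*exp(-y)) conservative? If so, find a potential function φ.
No, ∇×F = (-5*x - 3*exp(-y), 8*cos(2*x), 5*z + 2*sin(y) - 8*sin(2*y) + cos(x) - 5*exp(-x)) ≠ 0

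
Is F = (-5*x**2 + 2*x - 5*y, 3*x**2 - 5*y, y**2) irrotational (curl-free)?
No, ∇×F = (2*y, 0, 6*x + 5)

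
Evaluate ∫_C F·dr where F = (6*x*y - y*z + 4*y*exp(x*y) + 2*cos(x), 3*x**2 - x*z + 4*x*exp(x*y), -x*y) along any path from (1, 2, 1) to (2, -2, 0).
-4*exp(2) - 28 - 2*sin(1) + 4*exp(-4) + 2*sin(2)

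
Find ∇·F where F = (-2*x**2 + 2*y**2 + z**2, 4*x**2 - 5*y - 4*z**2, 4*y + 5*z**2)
-4*x + 10*z - 5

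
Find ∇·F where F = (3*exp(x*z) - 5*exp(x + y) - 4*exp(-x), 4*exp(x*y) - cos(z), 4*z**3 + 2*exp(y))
4*x*exp(x*y) + 12*z**2 + 3*z*exp(x*z) - 5*exp(x + y) + 4*exp(-x)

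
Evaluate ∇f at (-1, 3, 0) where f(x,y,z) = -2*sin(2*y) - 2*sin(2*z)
(0, -4*cos(6), -4)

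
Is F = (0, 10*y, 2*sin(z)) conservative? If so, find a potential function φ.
Yes, F is conservative. φ = 5*y**2 - 2*cos(z)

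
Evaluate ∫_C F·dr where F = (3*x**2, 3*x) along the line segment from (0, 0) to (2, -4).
-4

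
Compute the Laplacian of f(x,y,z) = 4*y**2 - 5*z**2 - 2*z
-2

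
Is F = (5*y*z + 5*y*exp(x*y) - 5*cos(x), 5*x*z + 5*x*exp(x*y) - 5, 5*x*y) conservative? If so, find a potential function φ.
Yes, F is conservative. φ = 5*x*y*z - 5*y + 5*exp(x*y) - 5*sin(x)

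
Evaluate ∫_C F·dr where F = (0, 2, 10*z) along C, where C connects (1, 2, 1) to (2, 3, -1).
2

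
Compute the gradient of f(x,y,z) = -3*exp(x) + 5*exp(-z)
(-3*exp(x), 0, -5*exp(-z))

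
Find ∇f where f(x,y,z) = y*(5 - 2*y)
(0, 5 - 4*y, 0)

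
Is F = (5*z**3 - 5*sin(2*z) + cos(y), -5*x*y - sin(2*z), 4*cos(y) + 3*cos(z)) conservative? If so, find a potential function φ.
No, ∇×F = (-4*sin(y) + 2*cos(2*z), 15*z**2 - 10*cos(2*z), -5*y + sin(y)) ≠ 0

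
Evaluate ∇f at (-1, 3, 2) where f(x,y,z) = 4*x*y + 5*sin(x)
(5*cos(1) + 12, -4, 0)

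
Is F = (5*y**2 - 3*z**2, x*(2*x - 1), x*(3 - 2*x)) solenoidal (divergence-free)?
Yes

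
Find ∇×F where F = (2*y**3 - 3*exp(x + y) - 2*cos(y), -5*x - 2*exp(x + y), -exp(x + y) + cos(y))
(-exp(x + y) - sin(y), exp(x + y), -6*y**2 + exp(x + y) - 2*sin(y) - 5)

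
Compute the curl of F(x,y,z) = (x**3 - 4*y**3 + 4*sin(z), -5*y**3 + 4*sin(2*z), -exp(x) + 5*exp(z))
(-8*cos(2*z), exp(x) + 4*cos(z), 12*y**2)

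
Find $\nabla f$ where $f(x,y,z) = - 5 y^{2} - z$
(0, -10*y, -1)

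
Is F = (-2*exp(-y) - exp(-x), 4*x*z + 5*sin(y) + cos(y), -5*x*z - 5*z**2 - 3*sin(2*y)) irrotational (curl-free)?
No, ∇×F = (-4*x - 6*cos(2*y), 5*z, 4*z - 2*exp(-y))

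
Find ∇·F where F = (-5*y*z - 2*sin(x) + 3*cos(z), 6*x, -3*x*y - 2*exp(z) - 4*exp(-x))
-2*exp(z) - 2*cos(x)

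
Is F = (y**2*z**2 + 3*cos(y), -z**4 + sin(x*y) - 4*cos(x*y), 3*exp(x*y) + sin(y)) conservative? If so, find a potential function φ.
No, ∇×F = (3*x*exp(x*y) + 4*z**3 + cos(y), y*(2*y*z - 3*exp(x*y)), -2*y*z**2 + 4*y*sin(x*y) + y*cos(x*y) + 3*sin(y)) ≠ 0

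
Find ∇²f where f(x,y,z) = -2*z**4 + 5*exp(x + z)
-24*z**2 + 10*exp(x + z)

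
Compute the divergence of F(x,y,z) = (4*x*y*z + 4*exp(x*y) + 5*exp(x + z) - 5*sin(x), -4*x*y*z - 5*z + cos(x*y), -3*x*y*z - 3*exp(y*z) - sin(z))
-3*x*y - 4*x*z - x*sin(x*y) + 4*y*z + 4*y*exp(x*y) - 3*y*exp(y*z) + 5*exp(x + z) - 5*cos(x) - cos(z)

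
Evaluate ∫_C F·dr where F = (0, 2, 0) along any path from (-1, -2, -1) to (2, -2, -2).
0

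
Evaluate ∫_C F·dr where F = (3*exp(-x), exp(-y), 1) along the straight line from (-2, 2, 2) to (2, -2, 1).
-1 + 4*sinh(2)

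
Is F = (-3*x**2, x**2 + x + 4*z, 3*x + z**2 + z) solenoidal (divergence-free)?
No, ∇·F = -6*x + 2*z + 1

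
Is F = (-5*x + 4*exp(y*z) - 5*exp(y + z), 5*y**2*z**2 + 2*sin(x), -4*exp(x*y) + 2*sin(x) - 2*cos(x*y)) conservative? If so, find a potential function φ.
No, ∇×F = (-4*x*exp(x*y) + 2*x*sin(x*y) - 10*y**2*z, 4*y*exp(x*y) + 4*y*exp(y*z) - 2*y*sin(x*y) - 5*exp(y + z) - 2*cos(x), -4*z*exp(y*z) + 5*exp(y + z) + 2*cos(x)) ≠ 0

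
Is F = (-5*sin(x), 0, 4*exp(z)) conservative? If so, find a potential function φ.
Yes, F is conservative. φ = 4*exp(z) + 5*cos(x)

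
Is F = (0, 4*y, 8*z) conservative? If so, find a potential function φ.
Yes, F is conservative. φ = 2*y**2 + 4*z**2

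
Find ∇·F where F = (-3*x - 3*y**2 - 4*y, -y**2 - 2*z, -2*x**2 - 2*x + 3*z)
-2*y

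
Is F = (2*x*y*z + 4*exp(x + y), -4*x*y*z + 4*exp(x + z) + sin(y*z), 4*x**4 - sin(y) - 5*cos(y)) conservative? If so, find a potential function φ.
No, ∇×F = (4*x*y - y*cos(y*z) - 4*exp(x + z) + 5*sin(y) - cos(y), 2*x*(-8*x**2 + y), -2*x*z - 4*y*z - 4*exp(x + y) + 4*exp(x + z)) ≠ 0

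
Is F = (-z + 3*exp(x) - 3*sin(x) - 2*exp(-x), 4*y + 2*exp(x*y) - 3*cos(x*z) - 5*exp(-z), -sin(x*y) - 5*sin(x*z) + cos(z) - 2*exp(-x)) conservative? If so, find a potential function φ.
No, ∇×F = (-3*x*sin(x*z) - x*cos(x*y) - 5*exp(-z), y*cos(x*y) + 5*z*cos(x*z) - 1 - 2*exp(-x), 2*y*exp(x*y) + 3*z*sin(x*z)) ≠ 0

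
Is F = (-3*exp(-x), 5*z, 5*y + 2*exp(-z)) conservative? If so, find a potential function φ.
Yes, F is conservative. φ = 5*y*z - 2*exp(-z) + 3*exp(-x)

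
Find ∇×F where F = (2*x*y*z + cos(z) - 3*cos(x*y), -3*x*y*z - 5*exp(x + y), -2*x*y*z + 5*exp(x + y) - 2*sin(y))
(3*x*y - 2*x*z + 5*exp(x + y) - 2*cos(y), 2*x*y + 2*y*z - 5*exp(x + y) - sin(z), -2*x*z - 3*x*sin(x*y) - 3*y*z - 5*exp(x + y))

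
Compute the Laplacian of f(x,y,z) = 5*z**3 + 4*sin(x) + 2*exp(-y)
30*z - 4*sin(x) + 2*exp(-y)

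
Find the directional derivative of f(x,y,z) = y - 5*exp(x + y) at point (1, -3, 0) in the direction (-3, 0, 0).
5*exp(-2)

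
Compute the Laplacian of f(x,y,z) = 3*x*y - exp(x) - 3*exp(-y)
-exp(x) - 3*exp(-y)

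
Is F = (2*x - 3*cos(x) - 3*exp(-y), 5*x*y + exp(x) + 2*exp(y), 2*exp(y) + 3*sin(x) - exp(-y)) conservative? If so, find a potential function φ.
No, ∇×F = (sinh(y) + 3*cosh(y), -3*cos(x), 5*y + exp(x) - 3*exp(-y)) ≠ 0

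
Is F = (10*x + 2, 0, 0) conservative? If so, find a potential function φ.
Yes, F is conservative. φ = x*(5*x + 2)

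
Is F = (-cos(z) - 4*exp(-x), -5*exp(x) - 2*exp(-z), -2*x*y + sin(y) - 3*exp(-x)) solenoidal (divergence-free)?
No, ∇·F = 4*exp(-x)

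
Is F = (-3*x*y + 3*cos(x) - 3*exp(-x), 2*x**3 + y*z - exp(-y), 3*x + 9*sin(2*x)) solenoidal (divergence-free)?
No, ∇·F = -3*y + z - 3*sin(x) + exp(-y) + 3*exp(-x)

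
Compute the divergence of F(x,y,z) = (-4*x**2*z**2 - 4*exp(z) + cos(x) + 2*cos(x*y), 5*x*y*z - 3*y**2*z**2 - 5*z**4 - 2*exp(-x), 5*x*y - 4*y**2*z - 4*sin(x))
-8*x*z**2 + 5*x*z - 4*y**2 - 6*y*z**2 - 2*y*sin(x*y) - sin(x)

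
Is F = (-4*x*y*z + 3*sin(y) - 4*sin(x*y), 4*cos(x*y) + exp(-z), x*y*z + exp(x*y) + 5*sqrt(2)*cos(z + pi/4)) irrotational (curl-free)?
No, ∇×F = (x*z + x*exp(x*y) + exp(-z), y*(-4*x - z - exp(x*y)), 4*x*z + 4*x*cos(x*y) - 4*y*sin(x*y) - 3*cos(y))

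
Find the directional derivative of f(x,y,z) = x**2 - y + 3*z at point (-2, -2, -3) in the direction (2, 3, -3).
-10*sqrt(22)/11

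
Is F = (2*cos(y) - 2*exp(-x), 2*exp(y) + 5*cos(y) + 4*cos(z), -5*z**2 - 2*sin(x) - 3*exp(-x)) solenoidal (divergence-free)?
No, ∇·F = -10*z + 2*exp(y) - 5*sin(y) + 2*exp(-x)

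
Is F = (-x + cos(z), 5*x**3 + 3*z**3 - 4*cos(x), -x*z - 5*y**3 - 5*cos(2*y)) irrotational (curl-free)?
No, ∇×F = (-15*y**2 - 9*z**2 + 10*sin(2*y), z - sin(z), 15*x**2 + 4*sin(x))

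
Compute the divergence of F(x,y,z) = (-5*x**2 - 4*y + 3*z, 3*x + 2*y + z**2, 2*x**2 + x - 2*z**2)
-10*x - 4*z + 2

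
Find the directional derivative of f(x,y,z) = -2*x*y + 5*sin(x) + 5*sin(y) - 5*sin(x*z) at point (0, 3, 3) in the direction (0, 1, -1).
5*sqrt(2)*cos(3)/2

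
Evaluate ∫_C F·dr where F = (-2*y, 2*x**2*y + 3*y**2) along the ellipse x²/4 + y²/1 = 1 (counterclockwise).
4*pi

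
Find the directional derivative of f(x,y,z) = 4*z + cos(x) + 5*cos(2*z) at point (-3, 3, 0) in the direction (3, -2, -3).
3*sqrt(22)*(-4 + sin(3))/22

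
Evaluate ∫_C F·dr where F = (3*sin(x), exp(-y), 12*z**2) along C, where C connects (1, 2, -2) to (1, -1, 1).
-E + exp(-2) + 36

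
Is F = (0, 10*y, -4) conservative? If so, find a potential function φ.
Yes, F is conservative. φ = 5*y**2 - 4*z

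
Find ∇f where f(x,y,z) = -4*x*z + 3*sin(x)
(-4*z + 3*cos(x), 0, -4*x)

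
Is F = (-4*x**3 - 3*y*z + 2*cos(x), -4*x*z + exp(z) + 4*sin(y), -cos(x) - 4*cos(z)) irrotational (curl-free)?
No, ∇×F = (4*x - exp(z), -3*y - sin(x), -z)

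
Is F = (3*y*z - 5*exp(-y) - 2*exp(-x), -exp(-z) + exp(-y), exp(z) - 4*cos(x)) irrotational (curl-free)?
No, ∇×F = (-exp(-z), 3*y - 4*sin(x), -3*z - 5*exp(-y))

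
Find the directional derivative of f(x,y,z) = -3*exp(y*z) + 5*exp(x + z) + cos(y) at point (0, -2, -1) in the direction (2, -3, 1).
3*sqrt(14)*(-exp(3) - E*sin(2) + 5)*exp(-1)/14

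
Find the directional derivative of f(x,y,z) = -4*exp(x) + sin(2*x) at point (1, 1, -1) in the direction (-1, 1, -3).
2*sqrt(11)*(-cos(2) + 2*E)/11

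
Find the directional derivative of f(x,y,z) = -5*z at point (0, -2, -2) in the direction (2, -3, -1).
5*sqrt(14)/14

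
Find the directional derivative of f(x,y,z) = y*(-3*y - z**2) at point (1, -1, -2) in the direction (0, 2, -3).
16*sqrt(13)/13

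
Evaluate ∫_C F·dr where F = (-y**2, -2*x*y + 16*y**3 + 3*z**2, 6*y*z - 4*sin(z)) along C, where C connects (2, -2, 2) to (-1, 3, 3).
4*cos(3) - 4*cos(2) + 382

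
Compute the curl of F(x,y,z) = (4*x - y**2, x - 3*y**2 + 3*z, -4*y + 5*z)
(-7, 0, 2*y + 1)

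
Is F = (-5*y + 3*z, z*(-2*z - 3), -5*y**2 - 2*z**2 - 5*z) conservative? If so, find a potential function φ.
No, ∇×F = (-10*y + 4*z + 3, 3, 5) ≠ 0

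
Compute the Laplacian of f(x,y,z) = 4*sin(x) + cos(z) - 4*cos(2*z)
-4*sin(x) - cos(z) + 16*cos(2*z)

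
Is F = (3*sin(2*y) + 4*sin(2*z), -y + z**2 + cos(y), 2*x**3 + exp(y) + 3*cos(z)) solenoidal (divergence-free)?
No, ∇·F = -sin(y) - 3*sin(z) - 1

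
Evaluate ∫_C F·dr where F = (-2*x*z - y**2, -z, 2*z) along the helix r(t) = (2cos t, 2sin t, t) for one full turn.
4*pi*(-1 + pi)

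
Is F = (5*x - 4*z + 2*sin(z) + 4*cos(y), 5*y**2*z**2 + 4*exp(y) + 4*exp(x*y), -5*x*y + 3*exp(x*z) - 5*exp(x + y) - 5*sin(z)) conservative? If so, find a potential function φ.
No, ∇×F = (-5*x - 10*y**2*z - 5*exp(x + y), 5*y - 3*z*exp(x*z) + 5*exp(x + y) + 2*cos(z) - 4, 4*y*exp(x*y) + 4*sin(y)) ≠ 0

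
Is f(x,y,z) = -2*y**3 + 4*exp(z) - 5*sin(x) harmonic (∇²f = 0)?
No, ∇²f = -12*y + 4*exp(z) + 5*sin(x)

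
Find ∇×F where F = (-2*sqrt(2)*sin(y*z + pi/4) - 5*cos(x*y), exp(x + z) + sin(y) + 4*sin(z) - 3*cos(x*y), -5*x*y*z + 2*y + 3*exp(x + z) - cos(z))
(-5*x*z - exp(x + z) - 4*cos(z) + 2, 5*y*z - 2*sqrt(2)*y*cos(y*z + pi/4) - 3*exp(x + z), -5*x*sin(x*y) + 3*y*sin(x*y) + 2*sqrt(2)*z*cos(y*z + pi/4) + exp(x + z))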